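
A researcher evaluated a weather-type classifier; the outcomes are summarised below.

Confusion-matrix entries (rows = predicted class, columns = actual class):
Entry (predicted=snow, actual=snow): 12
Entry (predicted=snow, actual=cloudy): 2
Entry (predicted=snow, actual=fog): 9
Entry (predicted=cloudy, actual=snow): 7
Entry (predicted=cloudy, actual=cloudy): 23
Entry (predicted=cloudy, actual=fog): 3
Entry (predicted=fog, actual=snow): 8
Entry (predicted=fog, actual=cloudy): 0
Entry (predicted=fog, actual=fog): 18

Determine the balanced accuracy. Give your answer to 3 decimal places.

Balanced accuracy = mean of per-class recall.
  snow: recall = 12/27 = 0.4444
  cloudy: recall = 23/25 = 0.9200
  fog: recall = 18/30 = 0.6000
Mean = (0.4444 + 0.9200 + 0.6000) / 3 = 0.655

0.655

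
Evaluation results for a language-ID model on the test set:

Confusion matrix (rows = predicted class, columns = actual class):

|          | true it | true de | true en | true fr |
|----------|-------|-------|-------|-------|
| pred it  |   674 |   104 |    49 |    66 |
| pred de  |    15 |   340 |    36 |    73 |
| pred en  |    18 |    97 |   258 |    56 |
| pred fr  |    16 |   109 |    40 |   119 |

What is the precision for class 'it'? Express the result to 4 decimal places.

0.7548

One-vs-rest for 'it': TP = diagonal; FP = other classes predicted 'it'; FN = 'it' predicted as other.
precision = TP/(TP+FP).
it: TP=674, FP=104+49+66=219 → 674/893 = 0.75476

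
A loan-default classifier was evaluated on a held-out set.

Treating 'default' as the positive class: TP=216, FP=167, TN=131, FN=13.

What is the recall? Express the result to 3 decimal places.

0.943

Recall = TP/(TP+FN) = 216/(216+13) = 216/229 = 0.943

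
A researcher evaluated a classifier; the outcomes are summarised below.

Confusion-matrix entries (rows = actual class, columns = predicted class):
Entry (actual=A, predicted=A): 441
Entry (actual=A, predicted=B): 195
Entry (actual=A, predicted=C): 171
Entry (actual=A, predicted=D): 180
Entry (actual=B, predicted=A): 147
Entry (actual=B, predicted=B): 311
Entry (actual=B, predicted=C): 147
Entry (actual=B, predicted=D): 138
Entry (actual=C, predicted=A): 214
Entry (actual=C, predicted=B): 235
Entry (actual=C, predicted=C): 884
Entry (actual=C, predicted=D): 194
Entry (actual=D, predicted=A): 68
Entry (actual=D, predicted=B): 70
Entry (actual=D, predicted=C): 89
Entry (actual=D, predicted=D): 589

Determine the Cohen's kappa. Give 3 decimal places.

Observed agreement pₒ = trace/N = 2225/4073 = 0.5463
Expected agreement pₑ = Σ (rowᵢ·colᵢ)/N² = (987·870 + 743·811 + 1527·1291 + 816·1101)/4073² = 0.2611
κ = (pₒ − pₑ)/(1 − pₑ) = (0.5463 − 0.2611)/(1 − 0.2611) = 0.386

0.386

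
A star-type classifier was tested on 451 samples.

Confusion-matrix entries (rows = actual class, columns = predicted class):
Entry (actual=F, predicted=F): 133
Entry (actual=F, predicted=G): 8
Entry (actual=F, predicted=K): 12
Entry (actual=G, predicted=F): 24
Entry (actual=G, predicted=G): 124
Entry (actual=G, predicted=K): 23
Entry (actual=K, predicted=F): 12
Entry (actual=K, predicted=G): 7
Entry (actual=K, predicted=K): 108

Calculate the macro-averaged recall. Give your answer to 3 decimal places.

0.815

Per-class recall (TP/(TP+FN)):
  F: TP=133, FN=8+12=20 → 133/153 = 0.8693
  G: TP=124, FN=24+23=47 → 124/171 = 0.7251
  K: TP=108, FN=12+7=19 → 108/127 = 0.8504
Macro-recall = mean = (0.8693 + 0.7251 + 0.8504) / 3 = 0.815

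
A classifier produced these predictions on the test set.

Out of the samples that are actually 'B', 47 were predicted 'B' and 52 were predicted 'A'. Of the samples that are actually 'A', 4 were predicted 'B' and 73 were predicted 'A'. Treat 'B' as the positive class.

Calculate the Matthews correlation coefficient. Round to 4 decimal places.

MCC = (TP·TN − FP·FN) / √((TP+FP)(TP+FN)(TN+FP)(TN+FN))
Numerator = 47·73 − 4·52 = 3223
Denominator = √(51·99·77·125) = √48596625 = 6971.1280
MCC = 3223 / 6971.1280 = 0.4623

0.4623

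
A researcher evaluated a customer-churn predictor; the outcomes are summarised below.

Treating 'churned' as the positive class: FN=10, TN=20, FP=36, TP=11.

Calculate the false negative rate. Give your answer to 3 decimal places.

FNR = FN/(FN+TP) = 10/(10+11) = 0.476

0.476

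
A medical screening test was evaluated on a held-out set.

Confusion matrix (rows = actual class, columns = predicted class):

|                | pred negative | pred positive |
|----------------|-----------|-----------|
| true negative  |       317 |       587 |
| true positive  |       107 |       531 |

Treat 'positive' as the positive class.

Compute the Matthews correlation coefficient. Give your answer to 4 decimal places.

MCC = (TP·TN − FP·FN) / √((TP+FP)(TP+FN)(TN+FP)(TN+FN))
Numerator = 531·317 − 587·107 = 105518
Denominator = √(1118·638·904·424) = √273398904064 = 522875.6105
MCC = 105518 / 522875.6105 = 0.2018

0.2018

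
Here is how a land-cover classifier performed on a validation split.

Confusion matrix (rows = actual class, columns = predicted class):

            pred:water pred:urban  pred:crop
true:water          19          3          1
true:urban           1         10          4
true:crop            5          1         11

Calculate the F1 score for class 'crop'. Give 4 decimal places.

0.6667

F1 score = 2·TP/(2·TP+FP+FN).
crop: TP=11, FP=1+4=5, FN=5+1=6 → 22/33 = 0.66667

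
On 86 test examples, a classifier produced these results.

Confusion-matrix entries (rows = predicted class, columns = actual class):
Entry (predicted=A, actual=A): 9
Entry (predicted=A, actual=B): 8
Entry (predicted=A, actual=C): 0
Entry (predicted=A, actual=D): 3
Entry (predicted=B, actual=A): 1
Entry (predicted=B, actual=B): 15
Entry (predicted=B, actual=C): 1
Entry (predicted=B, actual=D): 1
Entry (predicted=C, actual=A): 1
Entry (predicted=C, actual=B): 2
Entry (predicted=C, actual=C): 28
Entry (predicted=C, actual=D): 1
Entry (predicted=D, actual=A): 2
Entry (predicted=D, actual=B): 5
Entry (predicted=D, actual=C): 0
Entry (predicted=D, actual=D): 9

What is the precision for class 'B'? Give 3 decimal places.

0.833

Treat 'B' as positive and all other classes as negative.
precision = TP/(TP+FP).
B: TP=15, FP=1+1+1=3 → 15/18 = 0.8333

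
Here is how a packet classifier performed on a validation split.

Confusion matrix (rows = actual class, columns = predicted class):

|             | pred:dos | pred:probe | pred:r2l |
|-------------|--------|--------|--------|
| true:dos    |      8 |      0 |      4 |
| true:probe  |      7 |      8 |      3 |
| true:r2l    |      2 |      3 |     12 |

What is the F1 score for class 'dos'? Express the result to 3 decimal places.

Take TP from the diagonal, FP from the rest of the 'dos' prediction marginal, FN from the rest of the 'dos' actual marginal.
F1 score = 2·TP/(2·TP+FP+FN).
dos: TP=8, FP=7+2=9, FN=0+4=4 → 16/29 = 0.5517

0.552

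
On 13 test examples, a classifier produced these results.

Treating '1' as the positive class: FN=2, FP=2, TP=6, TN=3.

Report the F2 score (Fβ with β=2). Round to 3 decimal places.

0.750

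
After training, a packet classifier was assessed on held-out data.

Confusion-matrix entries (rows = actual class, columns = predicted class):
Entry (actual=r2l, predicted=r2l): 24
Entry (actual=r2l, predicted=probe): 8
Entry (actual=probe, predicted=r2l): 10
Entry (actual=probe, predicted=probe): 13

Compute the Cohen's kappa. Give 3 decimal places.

0.319

Observed agreement pₒ = trace/N = 37/55 = 0.6727
Expected agreement pₑ = Σ (rowᵢ·colᵢ)/N² = (32·34 + 23·21)/55² = 0.5193
κ = (pₒ − pₑ)/(1 − pₑ) = (0.6727 − 0.5193)/(1 − 0.5193) = 0.319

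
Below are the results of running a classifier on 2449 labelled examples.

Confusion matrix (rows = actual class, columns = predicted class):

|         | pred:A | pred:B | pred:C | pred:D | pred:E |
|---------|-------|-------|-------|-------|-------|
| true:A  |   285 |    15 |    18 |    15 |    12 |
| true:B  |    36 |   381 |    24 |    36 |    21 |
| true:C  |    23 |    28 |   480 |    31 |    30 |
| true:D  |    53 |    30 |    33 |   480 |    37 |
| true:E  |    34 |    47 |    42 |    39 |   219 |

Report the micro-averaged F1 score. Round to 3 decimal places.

Micro-averaging pools counts across classes: ΣTP=1845, ΣFP=604, ΣFN=604.
Micro-F1 score = 2·TP/(2·TP+FP+FN) on pooled counts = 0.753 (equals overall accuracy in single-label multiclass).

0.753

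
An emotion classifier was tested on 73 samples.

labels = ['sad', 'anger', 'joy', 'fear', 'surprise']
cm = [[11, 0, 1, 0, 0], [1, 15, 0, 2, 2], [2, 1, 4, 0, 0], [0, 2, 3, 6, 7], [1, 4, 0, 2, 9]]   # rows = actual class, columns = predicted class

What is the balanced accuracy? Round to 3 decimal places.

Balanced accuracy = mean of per-class recall.
  sad: recall = 11/12 = 0.9167
  anger: recall = 15/20 = 0.7500
  joy: recall = 4/7 = 0.5714
  fear: recall = 6/18 = 0.3333
  surprise: recall = 9/16 = 0.5625
Mean = (0.9167 + 0.7500 + 0.5714 + 0.3333 + 0.5625) / 5 = 0.627

0.627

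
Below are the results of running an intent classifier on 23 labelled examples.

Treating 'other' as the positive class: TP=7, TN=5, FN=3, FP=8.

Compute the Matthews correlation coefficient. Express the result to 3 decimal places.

MCC = (TP·TN − FP·FN) / √((TP+FP)(TP+FN)(TN+FP)(TN+FN))
Numerator = 7·5 − 8·3 = 11
Denominator = √(15·10·13·8) = √15600 = 124.9000
MCC = 11 / 124.9000 = 0.088

0.088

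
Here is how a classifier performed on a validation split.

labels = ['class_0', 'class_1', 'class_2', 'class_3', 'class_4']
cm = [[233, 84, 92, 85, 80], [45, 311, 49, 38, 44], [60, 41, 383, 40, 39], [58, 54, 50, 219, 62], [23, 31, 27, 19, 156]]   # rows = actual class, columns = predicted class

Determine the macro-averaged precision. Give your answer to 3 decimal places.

0.549

Per-class precision (TP/(TP+FP)):
  class_0: TP=233, FP=45+60+58+23=186 → 233/419 = 0.5561
  class_1: TP=311, FP=84+41+54+31=210 → 311/521 = 0.5969
  class_2: TP=383, FP=92+49+50+27=218 → 383/601 = 0.6373
  class_3: TP=219, FP=85+38+40+19=182 → 219/401 = 0.5461
  class_4: TP=156, FP=80+44+39+62=225 → 156/381 = 0.4094
Macro-precision = mean = (0.5561 + 0.5969 + 0.6373 + 0.5461 + 0.4094) / 5 = 0.549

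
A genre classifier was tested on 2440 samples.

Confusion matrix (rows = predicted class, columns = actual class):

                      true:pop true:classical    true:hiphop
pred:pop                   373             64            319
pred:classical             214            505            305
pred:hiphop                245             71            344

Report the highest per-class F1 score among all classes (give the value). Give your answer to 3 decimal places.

Per-class F1 score (2·TP/(2·TP+FP+FN)):
  pop: TP=373, FP=64+319=383, FN=214+245=459 → 746/1588 = 0.4698
  classical: TP=505, FP=214+305=519, FN=64+71=135 → 1010/1664 = 0.6070
  hiphop: TP=344, FP=245+71=316, FN=319+305=624 → 688/1628 = 0.4226
Highest is class 'classical' with F1 score = 0.607.

0.607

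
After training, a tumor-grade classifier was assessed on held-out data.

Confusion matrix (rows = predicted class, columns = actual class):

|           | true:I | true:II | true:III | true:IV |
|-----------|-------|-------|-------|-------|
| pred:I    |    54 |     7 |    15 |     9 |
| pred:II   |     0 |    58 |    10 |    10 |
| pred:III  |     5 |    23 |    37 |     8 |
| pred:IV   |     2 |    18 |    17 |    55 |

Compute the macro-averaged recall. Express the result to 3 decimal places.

0.643

Per-class recall (TP/(TP+FN)):
  I: TP=54, FN=0+5+2=7 → 54/61 = 0.8852
  II: TP=58, FN=7+23+18=48 → 58/106 = 0.5472
  III: TP=37, FN=15+10+17=42 → 37/79 = 0.4684
  IV: TP=55, FN=9+10+8=27 → 55/82 = 0.6707
Macro-recall = mean = (0.8852 + 0.5472 + 0.4684 + 0.6707) / 4 = 0.643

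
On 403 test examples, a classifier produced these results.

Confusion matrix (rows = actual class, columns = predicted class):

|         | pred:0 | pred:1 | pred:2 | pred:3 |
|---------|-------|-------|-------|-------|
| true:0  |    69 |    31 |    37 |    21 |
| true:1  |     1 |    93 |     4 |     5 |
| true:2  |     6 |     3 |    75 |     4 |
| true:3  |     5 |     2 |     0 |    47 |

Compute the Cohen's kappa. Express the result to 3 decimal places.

0.607

Observed agreement pₒ = trace/N = 284/403 = 0.7047
Expected agreement pₑ = Σ (rowᵢ·colᵢ)/N² = (158·81 + 103·129 + 88·116 + 54·77)/403² = 0.2491
κ = (pₒ − pₑ)/(1 − pₑ) = (0.7047 − 0.2491)/(1 − 0.2491) = 0.607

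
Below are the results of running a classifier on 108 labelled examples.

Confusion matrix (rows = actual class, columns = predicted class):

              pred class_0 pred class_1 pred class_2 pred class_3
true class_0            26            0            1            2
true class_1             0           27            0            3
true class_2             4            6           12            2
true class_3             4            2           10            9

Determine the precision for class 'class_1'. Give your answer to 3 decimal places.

0.771

One-vs-rest for 'class_1': TP = diagonal; FP = other classes predicted 'class_1'; FN = 'class_1' predicted as other.
precision = TP/(TP+FP).
class_1: TP=27, FP=0+6+2=8 → 27/35 = 0.7714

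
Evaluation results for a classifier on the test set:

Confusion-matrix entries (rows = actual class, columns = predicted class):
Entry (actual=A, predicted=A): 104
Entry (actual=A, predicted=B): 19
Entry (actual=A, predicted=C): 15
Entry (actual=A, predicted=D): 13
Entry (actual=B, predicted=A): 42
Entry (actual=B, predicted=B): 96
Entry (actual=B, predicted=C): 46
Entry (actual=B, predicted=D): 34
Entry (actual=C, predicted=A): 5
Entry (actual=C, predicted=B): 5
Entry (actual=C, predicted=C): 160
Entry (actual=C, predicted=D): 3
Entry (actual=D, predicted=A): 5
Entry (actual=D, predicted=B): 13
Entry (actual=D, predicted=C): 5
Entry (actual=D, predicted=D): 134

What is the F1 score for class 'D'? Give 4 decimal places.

0.7859

Take TP from the diagonal, FP from the rest of the 'D' prediction marginal, FN from the rest of the 'D' actual marginal.
F1 score = 2·TP/(2·TP+FP+FN).
D: TP=134, FP=13+34+3=50, FN=5+13+5=23 → 268/341 = 0.78592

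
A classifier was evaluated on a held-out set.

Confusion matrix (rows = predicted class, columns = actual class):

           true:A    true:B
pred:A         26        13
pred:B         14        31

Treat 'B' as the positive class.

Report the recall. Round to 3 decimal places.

0.705

Recall = TP/(TP+FN) = 31/(31+13) = 31/44 = 0.705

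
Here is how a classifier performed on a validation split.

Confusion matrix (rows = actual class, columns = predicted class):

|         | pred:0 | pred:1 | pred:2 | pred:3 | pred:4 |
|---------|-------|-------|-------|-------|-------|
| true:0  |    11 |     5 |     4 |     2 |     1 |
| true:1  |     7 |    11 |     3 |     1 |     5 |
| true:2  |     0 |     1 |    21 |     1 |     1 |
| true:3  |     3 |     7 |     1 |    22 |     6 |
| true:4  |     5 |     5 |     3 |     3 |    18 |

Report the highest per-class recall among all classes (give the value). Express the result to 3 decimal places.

Per-class recall (TP/(TP+FN)):
  0: TP=11, FN=5+4+2+1=12 → 11/23 = 0.4783
  1: TP=11, FN=7+3+1+5=16 → 11/27 = 0.4074
  2: TP=21, FN=0+1+1+1=3 → 21/24 = 0.8750
  3: TP=22, FN=3+7+1+6=17 → 22/39 = 0.5641
  4: TP=18, FN=5+5+3+3=16 → 18/34 = 0.5294
Highest is class '2' with recall = 0.875.

0.875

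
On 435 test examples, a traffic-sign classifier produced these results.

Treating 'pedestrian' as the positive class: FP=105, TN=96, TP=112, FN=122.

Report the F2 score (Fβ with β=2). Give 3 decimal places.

0.486

Fβ = (1+β²)·TP / ((1+β²)·TP + β²·FN + FP), with β²=4
= 5·112 / (5·112 + 4·122 + 105) = 0.486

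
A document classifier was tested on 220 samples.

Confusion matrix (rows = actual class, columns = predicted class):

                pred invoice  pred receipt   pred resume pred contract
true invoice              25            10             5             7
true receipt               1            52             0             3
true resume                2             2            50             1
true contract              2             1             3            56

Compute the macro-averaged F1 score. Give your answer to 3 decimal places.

0.816

Per-class F1 score (2·TP/(2·TP+FP+FN)):
  invoice: TP=25, FP=1+2+2=5, FN=10+5+7=22 → 50/77 = 0.6494
  receipt: TP=52, FP=10+2+1=13, FN=1+0+3=4 → 104/121 = 0.8595
  resume: TP=50, FP=5+0+3=8, FN=2+2+1=5 → 100/113 = 0.8850
  contract: TP=56, FP=7+3+1=11, FN=2+1+3=6 → 112/129 = 0.8682
Macro-F1 score = mean = (0.6494 + 0.8595 + 0.8850 + 0.8682) / 4 = 0.816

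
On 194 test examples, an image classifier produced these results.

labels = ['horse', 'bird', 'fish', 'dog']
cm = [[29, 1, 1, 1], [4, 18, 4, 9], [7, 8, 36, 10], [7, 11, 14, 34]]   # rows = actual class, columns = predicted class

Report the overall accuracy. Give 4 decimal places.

0.6031

Accuracy = trace / total = (29+18+36+34=117) / 194 = 117/194 = 0.6031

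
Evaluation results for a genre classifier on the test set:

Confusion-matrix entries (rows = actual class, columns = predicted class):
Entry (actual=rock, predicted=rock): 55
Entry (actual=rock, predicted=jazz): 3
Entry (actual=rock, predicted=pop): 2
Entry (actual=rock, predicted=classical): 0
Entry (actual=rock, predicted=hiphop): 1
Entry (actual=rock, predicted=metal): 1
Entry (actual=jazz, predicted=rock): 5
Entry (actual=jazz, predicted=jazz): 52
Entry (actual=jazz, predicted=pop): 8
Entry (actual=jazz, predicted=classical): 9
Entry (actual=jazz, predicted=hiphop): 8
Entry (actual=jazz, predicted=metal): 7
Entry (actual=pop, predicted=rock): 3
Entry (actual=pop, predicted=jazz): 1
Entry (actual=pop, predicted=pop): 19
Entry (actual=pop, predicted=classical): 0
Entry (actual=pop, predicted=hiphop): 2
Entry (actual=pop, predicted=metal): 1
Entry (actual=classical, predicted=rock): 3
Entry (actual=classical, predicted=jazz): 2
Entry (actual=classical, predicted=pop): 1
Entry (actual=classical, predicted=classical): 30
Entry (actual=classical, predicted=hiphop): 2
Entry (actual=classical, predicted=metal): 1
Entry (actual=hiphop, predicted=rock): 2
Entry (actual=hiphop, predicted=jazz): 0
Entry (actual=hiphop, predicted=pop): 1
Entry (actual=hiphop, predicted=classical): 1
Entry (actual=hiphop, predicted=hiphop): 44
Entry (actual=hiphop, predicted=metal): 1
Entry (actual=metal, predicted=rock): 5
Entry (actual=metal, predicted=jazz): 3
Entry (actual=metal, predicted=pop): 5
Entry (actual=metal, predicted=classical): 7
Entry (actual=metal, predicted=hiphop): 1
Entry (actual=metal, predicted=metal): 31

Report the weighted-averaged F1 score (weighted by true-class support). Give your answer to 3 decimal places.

Per-class F1 score (2·TP/(2·TP+FP+FN)):
  rock: TP=55, FP=5+3+3+2+5=18, FN=3+2+0+1+1=7 → 110/135 = 0.8148
  jazz: TP=52, FP=3+1+2+0+3=9, FN=5+8+9+8+7=37 → 104/150 = 0.6933
  pop: TP=19, FP=2+8+1+1+5=17, FN=3+1+0+2+1=7 → 38/62 = 0.6129
  classical: TP=30, FP=0+9+0+1+7=17, FN=3+2+1+2+1=9 → 60/86 = 0.6977
  hiphop: TP=44, FP=1+8+2+2+1=14, FN=2+0+1+1+1=5 → 88/107 = 0.8224
  metal: TP=31, FP=1+7+1+1+1=11, FN=5+3+5+7+1=21 → 62/94 = 0.6596
Weighted-F1 score = Σ (supportᵢ/N)·F1 scoreᵢ with N=317: (62/317)·0.8148 + (89/317)·0.6933 + (26/317)·0.6129 + (39/317)·0.6977 + (49/317)·0.8224 + (52/317)·0.6596 = 0.725

0.725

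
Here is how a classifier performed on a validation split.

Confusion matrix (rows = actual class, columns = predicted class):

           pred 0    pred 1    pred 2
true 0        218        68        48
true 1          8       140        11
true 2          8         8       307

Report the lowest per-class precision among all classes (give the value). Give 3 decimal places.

Per-class precision (TP/(TP+FP)):
  0: TP=218, FP=8+8=16 → 218/234 = 0.9316
  1: TP=140, FP=68+8=76 → 140/216 = 0.6481
  2: TP=307, FP=48+11=59 → 307/366 = 0.8388
Lowest is class '1' with precision = 0.648.

0.648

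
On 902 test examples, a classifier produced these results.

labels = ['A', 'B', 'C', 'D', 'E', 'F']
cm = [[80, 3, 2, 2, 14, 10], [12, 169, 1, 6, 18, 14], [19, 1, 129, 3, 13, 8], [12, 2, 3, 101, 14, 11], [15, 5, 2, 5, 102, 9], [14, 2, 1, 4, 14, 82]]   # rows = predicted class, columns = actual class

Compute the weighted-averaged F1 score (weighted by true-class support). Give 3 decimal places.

Per-class F1 score (2·TP/(2·TP+FP+FN)):
  A: TP=80, FP=3+2+2+14+10=31, FN=12+19+12+15+14=72 → 160/263 = 0.6084
  B: TP=169, FP=12+1+6+18+14=51, FN=3+1+2+5+2=13 → 338/402 = 0.8408
  C: TP=129, FP=19+1+3+13+8=44, FN=2+1+3+2+1=9 → 258/311 = 0.8296
  D: TP=101, FP=12+2+3+14+11=42, FN=2+6+3+5+4=20 → 202/264 = 0.7652
  E: TP=102, FP=15+5+2+5+9=36, FN=14+18+13+14+14=73 → 204/313 = 0.6518
  F: TP=82, FP=14+2+1+4+14=35, FN=10+14+8+11+9=52 → 164/251 = 0.6534
Weighted-F1 score = Σ (supportᵢ/N)·F1 scoreᵢ with N=902: (152/902)·0.6084 + (182/902)·0.8408 + (138/902)·0.8296 + (121/902)·0.7652 + (175/902)·0.6518 + (134/902)·0.6534 = 0.725

0.725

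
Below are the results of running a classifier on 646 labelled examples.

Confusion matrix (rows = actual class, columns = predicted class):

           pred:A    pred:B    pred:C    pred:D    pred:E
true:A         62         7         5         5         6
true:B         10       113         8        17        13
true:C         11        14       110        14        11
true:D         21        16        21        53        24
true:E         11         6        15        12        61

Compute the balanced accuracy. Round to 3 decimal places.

0.618

Balanced accuracy = mean of per-class recall.
  A: recall = 62/85 = 0.7294
  B: recall = 113/161 = 0.7019
  C: recall = 110/160 = 0.6875
  D: recall = 53/135 = 0.3926
  E: recall = 61/105 = 0.5810
Mean = (0.7294 + 0.7019 + 0.6875 + 0.3926 + 0.5810) / 5 = 0.618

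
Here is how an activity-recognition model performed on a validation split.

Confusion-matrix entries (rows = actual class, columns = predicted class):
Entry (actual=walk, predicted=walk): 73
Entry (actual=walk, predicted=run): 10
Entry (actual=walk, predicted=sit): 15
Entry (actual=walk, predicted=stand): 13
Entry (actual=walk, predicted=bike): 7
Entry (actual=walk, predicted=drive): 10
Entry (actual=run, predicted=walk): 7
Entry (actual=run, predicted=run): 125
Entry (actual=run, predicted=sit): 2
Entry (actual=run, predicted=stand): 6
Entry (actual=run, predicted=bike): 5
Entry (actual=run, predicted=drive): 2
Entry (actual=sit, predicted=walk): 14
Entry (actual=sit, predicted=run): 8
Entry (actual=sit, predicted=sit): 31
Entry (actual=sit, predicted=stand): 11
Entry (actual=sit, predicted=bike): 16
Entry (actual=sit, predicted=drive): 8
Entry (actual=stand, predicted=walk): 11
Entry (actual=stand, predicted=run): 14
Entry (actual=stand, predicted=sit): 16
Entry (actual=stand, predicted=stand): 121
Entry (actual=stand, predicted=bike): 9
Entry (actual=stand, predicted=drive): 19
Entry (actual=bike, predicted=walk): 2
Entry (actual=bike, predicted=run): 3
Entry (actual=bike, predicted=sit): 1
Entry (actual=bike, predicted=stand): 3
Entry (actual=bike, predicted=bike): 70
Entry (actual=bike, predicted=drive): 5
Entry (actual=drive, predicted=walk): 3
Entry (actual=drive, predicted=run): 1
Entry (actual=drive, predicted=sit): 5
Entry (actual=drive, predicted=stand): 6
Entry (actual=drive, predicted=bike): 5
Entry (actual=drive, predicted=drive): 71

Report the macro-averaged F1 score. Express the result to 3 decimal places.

Per-class F1 score (2·TP/(2·TP+FP+FN)):
  walk: TP=73, FP=7+14+11+2+3=37, FN=10+15+13+7+10=55 → 146/238 = 0.6134
  run: TP=125, FP=10+8+14+3+1=36, FN=7+2+6+5+2=22 → 250/308 = 0.8117
  sit: TP=31, FP=15+2+16+1+5=39, FN=14+8+11+16+8=57 → 62/158 = 0.3924
  stand: TP=121, FP=13+6+11+3+6=39, FN=11+14+16+9+19=69 → 242/350 = 0.6914
  bike: TP=70, FP=7+5+16+9+5=42, FN=2+3+1+3+5=14 → 140/196 = 0.7143
  drive: TP=71, FP=10+2+8+19+5=44, FN=3+1+5+6+5=20 → 142/206 = 0.6893
Macro-F1 score = mean = (0.6134 + 0.8117 + 0.3924 + 0.6914 + 0.7143 + 0.6893) / 6 = 0.652

0.652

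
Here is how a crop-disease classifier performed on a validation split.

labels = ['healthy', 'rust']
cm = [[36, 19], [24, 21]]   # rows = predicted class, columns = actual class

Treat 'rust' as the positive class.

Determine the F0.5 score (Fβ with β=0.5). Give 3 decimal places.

0.477

Fβ = (1+β²)·TP / ((1+β²)·TP + β²·FN + FP), with β²=1/4
= 1.25·21 / (1.25·21 + 0.25·19 + 24) = 0.477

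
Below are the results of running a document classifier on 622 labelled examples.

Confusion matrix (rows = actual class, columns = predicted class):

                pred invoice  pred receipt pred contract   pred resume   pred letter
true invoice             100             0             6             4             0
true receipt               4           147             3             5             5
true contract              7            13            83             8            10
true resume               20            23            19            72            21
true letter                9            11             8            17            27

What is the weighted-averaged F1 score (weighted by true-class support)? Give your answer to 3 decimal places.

Per-class F1 score (2·TP/(2·TP+FP+FN)):
  invoice: TP=100, FP=4+7+20+9=40, FN=0+6+4+0=10 → 200/250 = 0.8000
  receipt: TP=147, FP=0+13+23+11=47, FN=4+3+5+5=17 → 294/358 = 0.8212
  contract: TP=83, FP=6+3+19+8=36, FN=7+13+8+10=38 → 166/240 = 0.6917
  resume: TP=72, FP=4+5+8+17=34, FN=20+23+19+21=83 → 144/261 = 0.5517
  letter: TP=27, FP=0+5+10+21=36, FN=9+11+8+17=45 → 54/135 = 0.4000
Weighted-F1 score = Σ (supportᵢ/N)·F1 scoreᵢ with N=622: (110/622)·0.8000 + (164/622)·0.8212 + (121/622)·0.6917 + (155/622)·0.5517 + (72/622)·0.4000 = 0.676

0.676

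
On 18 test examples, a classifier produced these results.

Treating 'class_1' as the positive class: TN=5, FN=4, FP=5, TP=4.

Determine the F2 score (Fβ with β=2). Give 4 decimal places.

0.4878

Fβ = (1+β²)·TP / ((1+β²)·TP + β²·FN + FP), with β²=4
= 5·4 / (5·4 + 4·4 + 5) = 0.4878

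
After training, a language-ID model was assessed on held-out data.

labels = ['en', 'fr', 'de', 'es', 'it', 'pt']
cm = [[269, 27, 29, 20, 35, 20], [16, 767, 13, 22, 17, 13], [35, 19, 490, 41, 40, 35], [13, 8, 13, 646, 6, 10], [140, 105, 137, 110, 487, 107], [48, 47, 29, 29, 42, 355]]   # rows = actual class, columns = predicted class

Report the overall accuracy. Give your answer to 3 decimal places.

Accuracy = trace / total = (269+767+490+646+487+355=3014) / 4240 = 3014/4240 = 0.711

0.711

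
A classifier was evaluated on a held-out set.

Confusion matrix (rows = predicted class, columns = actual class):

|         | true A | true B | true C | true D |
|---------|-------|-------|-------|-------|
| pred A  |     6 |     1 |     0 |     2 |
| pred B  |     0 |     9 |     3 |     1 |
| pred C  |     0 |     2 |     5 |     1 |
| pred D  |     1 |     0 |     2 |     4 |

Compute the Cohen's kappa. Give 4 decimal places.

0.5256

Observed agreement pₒ = trace/N = 24/37 = 0.64865
Expected agreement pₑ = Σ (rowᵢ·colᵢ)/N² = (7·9 + 12·13 + 10·8 + 8·7)/37² = 0.25931
κ = (pₒ − pₑ)/(1 − pₑ) = (0.64865 − 0.25931)/(1 − 0.25931) = 0.5256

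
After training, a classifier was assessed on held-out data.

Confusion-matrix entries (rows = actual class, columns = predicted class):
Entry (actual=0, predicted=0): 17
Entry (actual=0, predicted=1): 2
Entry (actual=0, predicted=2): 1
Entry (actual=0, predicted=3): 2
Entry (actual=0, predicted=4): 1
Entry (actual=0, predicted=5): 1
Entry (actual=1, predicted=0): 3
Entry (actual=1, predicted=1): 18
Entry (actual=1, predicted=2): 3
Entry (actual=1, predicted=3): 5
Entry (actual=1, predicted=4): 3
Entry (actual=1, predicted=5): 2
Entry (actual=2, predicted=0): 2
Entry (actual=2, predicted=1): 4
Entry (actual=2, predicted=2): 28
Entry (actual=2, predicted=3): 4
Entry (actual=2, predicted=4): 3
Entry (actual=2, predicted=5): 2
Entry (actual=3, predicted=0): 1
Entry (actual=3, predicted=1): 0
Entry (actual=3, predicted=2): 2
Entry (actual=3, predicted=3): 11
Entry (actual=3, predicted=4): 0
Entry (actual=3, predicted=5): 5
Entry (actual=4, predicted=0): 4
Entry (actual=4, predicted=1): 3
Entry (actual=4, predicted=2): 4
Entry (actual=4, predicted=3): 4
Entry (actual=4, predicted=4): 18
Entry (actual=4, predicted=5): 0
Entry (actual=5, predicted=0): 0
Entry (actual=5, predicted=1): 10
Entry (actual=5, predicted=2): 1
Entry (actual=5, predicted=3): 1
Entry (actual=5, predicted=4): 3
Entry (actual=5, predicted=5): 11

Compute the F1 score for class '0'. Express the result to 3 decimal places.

Take TP from the diagonal, FP from the rest of the '0' prediction marginal, FN from the rest of the '0' actual marginal.
F1 score = 2·TP/(2·TP+FP+FN).
0: TP=17, FP=3+2+1+4+0=10, FN=2+1+2+1+1=7 → 34/51 = 0.6667

0.667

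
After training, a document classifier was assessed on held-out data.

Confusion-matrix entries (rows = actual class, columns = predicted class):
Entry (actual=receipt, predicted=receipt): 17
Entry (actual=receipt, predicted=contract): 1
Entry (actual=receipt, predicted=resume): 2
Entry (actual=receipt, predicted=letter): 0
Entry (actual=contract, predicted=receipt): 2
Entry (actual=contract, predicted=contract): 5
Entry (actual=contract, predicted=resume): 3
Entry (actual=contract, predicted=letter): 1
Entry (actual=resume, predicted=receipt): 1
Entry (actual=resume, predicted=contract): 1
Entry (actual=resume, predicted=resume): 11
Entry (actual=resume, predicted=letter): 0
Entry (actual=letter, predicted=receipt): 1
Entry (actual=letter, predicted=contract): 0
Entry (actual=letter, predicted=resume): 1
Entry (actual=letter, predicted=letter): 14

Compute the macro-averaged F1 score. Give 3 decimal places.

0.755

Per-class F1 score (2·TP/(2·TP+FP+FN)):
  receipt: TP=17, FP=2+1+1=4, FN=1+2+0=3 → 34/41 = 0.8293
  contract: TP=5, FP=1+1+0=2, FN=2+3+1=6 → 10/18 = 0.5556
  resume: TP=11, FP=2+3+1=6, FN=1+1+0=2 → 22/30 = 0.7333
  letter: TP=14, FP=0+1+0=1, FN=1+0+1=2 → 28/31 = 0.9032
Macro-F1 score = mean = (0.8293 + 0.5556 + 0.7333 + 0.9032) / 4 = 0.755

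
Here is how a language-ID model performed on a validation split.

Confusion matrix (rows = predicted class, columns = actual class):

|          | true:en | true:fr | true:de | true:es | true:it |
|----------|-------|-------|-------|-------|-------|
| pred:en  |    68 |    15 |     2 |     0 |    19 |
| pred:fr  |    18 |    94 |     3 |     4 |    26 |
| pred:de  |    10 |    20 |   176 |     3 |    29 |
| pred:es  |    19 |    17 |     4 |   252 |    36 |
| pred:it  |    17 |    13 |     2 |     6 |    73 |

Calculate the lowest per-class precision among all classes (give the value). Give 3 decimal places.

0.648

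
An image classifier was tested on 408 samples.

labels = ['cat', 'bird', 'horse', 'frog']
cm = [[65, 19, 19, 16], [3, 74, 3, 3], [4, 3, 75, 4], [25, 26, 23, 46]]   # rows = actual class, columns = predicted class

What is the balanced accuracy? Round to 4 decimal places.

Balanced accuracy = mean of per-class recall.
  cat: recall = 65/119 = 0.54622
  bird: recall = 74/83 = 0.89157
  horse: recall = 75/86 = 0.87209
  frog: recall = 46/120 = 0.38333
Mean = (0.54622 + 0.89157 + 0.87209 + 0.38333) / 4 = 0.6733

0.6733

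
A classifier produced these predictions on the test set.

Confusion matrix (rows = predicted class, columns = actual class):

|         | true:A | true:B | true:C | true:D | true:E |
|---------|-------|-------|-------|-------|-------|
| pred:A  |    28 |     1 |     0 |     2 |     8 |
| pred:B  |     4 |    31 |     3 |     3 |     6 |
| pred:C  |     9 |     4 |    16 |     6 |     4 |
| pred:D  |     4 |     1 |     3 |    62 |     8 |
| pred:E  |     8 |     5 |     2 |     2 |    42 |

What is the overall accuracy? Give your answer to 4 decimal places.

0.6832

Accuracy = trace / total = (28+31+16+62+42=179) / 262 = 179/262 = 0.6832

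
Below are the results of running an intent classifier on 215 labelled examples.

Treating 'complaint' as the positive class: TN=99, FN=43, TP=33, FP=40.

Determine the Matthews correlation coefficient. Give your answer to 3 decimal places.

0.148

MCC = (TP·TN − FP·FN) / √((TP+FP)(TP+FN)(TN+FP)(TN+FN))
Numerator = 33·99 − 40·43 = 1547
Denominator = √(73·76·139·142) = √109506424 = 10464.5317
MCC = 1547 / 10464.5317 = 0.148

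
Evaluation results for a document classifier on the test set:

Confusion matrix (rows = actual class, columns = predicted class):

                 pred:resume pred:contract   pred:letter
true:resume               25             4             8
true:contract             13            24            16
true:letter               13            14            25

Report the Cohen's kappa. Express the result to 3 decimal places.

0.285

Observed agreement pₒ = trace/N = 74/142 = 0.5211
Expected agreement pₑ = Σ (rowᵢ·colᵢ)/N² = (37·51 + 53·42 + 52·49)/142² = 0.3303
κ = (pₒ − pₑ)/(1 − pₑ) = (0.5211 − 0.3303)/(1 − 0.3303) = 0.285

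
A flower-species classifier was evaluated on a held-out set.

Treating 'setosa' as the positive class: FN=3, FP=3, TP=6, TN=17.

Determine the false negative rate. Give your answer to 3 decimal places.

FNR = FN/(FN+TP) = 3/(3+6) = 0.333

0.333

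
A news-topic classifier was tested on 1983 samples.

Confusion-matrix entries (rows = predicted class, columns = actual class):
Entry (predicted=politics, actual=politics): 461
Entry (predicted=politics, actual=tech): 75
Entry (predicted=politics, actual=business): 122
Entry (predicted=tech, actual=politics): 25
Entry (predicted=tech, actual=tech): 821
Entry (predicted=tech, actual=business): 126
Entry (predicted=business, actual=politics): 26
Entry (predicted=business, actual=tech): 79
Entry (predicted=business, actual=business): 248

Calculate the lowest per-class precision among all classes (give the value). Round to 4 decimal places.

0.7006

Per-class precision (TP/(TP+FP)):
  politics: TP=461, FP=75+122=197 → 461/658 = 0.70061
  tech: TP=821, FP=25+126=151 → 821/972 = 0.84465
  business: TP=248, FP=26+79=105 → 248/353 = 0.70255
Lowest is class 'politics' with precision = 0.7006.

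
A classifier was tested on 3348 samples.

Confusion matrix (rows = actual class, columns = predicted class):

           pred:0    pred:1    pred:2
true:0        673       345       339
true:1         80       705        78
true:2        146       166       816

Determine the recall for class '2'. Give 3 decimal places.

Take TP from the diagonal, FP from the rest of the '2' prediction marginal, FN from the rest of the '2' actual marginal.
recall = TP/(TP+FN).
2: TP=816, FN=146+166=312 → 816/1128 = 0.7234

0.723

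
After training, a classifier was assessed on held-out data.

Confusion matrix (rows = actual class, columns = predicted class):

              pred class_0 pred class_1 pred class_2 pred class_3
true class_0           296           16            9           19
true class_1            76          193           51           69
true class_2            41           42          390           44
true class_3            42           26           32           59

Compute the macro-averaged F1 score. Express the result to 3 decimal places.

0.611

Per-class F1 score (2·TP/(2·TP+FP+FN)):
  class_0: TP=296, FP=76+41+42=159, FN=16+9+19=44 → 592/795 = 0.7447
  class_1: TP=193, FP=16+42+26=84, FN=76+51+69=196 → 386/666 = 0.5796
  class_2: TP=390, FP=9+51+32=92, FN=41+42+44=127 → 780/999 = 0.7808
  class_3: TP=59, FP=19+69+44=132, FN=42+26+32=100 → 118/350 = 0.3371
Macro-F1 score = mean = (0.7447 + 0.5796 + 0.7808 + 0.3371) / 4 = 0.611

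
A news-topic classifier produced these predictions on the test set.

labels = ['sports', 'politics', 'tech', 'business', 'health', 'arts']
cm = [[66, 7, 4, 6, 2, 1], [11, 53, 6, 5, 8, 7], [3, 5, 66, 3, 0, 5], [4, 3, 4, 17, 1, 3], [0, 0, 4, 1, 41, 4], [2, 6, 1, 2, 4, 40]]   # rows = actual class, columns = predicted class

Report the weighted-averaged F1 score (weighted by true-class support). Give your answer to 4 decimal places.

Per-class F1 score (2·TP/(2·TP+FP+FN)):
  sports: TP=66, FP=11+3+4+0+2=20, FN=7+4+6+2+1=20 → 132/172 = 0.76744
  politics: TP=53, FP=7+5+3+0+6=21, FN=11+6+5+8+7=37 → 106/164 = 0.64634
  tech: TP=66, FP=4+6+4+4+1=19, FN=3+5+3+0+5=16 → 132/167 = 0.79042
  business: TP=17, FP=6+5+3+1+2=17, FN=4+3+4+1+3=15 → 34/66 = 0.51515
  health: TP=41, FP=2+8+0+1+4=15, FN=0+0+4+1+4=9 → 82/106 = 0.77358
  arts: TP=40, FP=1+7+5+3+4=20, FN=2+6+1+2+4=15 → 80/115 = 0.69565
Weighted-F1 score = Σ (supportᵢ/N)·F1 scoreᵢ with N=395: (86/395)·0.76744 + (90/395)·0.64634 + (82/395)·0.79042 + (32/395)·0.51515 + (50/395)·0.77358 + (55/395)·0.69565 = 0.7150

0.7150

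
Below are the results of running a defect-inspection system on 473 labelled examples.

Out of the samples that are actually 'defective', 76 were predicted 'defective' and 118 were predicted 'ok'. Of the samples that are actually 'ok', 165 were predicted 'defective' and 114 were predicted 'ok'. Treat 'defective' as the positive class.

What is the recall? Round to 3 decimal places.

Recall = TP/(TP+FN) = 76/(76+118) = 76/194 = 0.392

0.392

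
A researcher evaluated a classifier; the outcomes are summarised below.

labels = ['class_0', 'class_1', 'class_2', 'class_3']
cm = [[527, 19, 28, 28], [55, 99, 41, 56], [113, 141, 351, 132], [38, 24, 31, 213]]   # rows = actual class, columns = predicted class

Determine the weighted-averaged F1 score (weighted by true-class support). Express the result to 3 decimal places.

Per-class F1 score (2·TP/(2·TP+FP+FN)):
  class_0: TP=527, FP=55+113+38=206, FN=19+28+28=75 → 1054/1335 = 0.7895
  class_1: TP=99, FP=19+141+24=184, FN=55+41+56=152 → 198/534 = 0.3708
  class_2: TP=351, FP=28+41+31=100, FN=113+141+132=386 → 702/1188 = 0.5909
  class_3: TP=213, FP=28+56+132=216, FN=38+24+31=93 → 426/735 = 0.5796
Weighted-F1 score = Σ (supportᵢ/N)·F1 scoreᵢ with N=1896: (602/1896)·0.7895 + (251/1896)·0.3708 + (737/1896)·0.5909 + (306/1896)·0.5796 = 0.623

0.623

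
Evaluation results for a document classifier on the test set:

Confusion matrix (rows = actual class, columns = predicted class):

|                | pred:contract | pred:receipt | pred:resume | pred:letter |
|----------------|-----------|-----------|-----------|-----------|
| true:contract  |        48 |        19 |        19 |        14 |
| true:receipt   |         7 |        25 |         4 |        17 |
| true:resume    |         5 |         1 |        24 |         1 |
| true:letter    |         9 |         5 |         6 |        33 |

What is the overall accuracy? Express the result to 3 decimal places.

0.549

Accuracy = trace / total = (48+25+24+33=130) / 237 = 130/237 = 0.549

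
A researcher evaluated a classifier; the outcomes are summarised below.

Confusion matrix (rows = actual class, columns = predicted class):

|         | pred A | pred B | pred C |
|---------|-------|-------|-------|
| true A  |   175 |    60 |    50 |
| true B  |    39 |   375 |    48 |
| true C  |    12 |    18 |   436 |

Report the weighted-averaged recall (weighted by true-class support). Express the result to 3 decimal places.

0.813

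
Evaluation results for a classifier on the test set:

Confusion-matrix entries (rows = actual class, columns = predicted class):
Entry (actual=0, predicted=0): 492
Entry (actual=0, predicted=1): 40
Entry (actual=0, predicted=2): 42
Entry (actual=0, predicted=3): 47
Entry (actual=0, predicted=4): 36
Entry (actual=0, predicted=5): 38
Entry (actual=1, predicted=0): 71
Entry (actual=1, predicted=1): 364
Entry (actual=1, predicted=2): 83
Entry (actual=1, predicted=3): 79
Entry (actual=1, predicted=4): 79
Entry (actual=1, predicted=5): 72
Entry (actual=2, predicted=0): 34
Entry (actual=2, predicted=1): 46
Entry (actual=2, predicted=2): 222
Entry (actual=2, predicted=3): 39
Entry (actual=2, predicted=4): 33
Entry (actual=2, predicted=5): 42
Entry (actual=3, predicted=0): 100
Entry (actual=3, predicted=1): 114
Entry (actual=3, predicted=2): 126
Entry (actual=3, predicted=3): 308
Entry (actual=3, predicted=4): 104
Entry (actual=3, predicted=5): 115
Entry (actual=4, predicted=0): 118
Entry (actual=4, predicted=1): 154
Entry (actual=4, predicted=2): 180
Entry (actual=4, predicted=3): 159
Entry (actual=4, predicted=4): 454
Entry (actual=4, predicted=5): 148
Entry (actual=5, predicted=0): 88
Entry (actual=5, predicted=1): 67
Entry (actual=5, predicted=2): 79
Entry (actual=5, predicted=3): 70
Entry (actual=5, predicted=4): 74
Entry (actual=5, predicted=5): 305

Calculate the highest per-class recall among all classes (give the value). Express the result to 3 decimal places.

Per-class recall (TP/(TP+FN)):
  0: TP=492, FN=40+42+47+36+38=203 → 492/695 = 0.7079
  1: TP=364, FN=71+83+79+79+72=384 → 364/748 = 0.4866
  2: TP=222, FN=34+46+39+33+42=194 → 222/416 = 0.5337
  3: TP=308, FN=100+114+126+104+115=559 → 308/867 = 0.3552
  4: TP=454, FN=118+154+180+159+148=759 → 454/1213 = 0.3743
  5: TP=305, FN=88+67+79+70+74=378 → 305/683 = 0.4466
Highest is class '0' with recall = 0.708.

0.708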